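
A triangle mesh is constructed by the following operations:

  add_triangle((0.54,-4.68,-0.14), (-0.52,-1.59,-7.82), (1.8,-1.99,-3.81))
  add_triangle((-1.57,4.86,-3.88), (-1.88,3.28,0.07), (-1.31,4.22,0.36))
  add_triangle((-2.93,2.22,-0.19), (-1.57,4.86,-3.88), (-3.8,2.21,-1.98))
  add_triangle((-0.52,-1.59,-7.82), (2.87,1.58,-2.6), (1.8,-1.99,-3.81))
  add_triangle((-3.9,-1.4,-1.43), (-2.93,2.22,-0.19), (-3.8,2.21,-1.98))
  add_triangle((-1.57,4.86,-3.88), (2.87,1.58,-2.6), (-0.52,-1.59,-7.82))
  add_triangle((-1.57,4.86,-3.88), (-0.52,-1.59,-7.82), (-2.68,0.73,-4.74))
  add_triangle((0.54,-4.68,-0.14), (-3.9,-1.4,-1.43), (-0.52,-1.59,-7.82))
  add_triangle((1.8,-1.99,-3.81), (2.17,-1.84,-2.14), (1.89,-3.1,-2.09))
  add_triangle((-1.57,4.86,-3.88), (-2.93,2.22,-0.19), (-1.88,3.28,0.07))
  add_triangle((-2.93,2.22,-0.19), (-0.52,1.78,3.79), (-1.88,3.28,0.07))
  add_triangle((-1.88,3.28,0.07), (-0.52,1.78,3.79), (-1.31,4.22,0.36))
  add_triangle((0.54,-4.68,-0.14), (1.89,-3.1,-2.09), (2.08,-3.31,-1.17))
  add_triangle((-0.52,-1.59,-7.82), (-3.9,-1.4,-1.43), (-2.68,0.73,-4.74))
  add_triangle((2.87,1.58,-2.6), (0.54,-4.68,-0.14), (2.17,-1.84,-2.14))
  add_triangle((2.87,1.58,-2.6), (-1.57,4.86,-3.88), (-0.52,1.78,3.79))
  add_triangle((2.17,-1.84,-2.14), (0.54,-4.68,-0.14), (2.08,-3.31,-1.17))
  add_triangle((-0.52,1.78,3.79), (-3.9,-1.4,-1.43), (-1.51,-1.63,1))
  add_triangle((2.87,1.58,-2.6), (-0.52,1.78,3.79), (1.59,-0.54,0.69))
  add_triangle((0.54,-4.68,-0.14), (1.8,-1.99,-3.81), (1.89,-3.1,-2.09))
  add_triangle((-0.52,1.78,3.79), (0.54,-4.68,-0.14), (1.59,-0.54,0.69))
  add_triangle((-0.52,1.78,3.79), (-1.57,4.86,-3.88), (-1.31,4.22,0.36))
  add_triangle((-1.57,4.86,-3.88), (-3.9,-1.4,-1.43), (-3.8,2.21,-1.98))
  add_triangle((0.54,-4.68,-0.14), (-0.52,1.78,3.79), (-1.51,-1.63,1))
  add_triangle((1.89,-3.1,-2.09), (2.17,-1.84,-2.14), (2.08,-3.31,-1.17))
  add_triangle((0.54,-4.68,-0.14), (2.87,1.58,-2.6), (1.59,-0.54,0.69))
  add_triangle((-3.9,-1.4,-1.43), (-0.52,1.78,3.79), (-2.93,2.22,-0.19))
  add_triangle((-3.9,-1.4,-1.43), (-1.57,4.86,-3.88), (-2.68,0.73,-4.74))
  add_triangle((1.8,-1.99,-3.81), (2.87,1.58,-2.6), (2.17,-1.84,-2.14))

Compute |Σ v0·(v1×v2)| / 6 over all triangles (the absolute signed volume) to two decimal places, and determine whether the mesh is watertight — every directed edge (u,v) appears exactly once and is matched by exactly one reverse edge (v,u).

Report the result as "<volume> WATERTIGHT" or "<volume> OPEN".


Per-triangle v0·(v1×v2)/6:
  t1: +11.5783
  t2: +2.5940
  t3: +4.3419
  t4: +10.4630
  t5: +3.3021
  t6: +26.0087
  t7: +14.5144
  t8: +23.8614
  t9: +1.0641
  t10: +3.7675
  t11: +3.3349
  t12: +2.2004
  t13: +1.3653
  t14: +11.8183
  t15: +0.9215
  t16: +14.3283
  t17: -1.1261
  t18: +4.8011
  t19: +4.3525
  t20: +2.0361
  t21: +4.6260
  t22: -0.0586
  t23: +5.6083
  t24: +4.6920
  t25: +0.6037
  t26: +4.8357
  t27: +7.3351
  t28: +9.6116
  t29: +2.9151
Σ = +185.6969 → |volume| = 185.70

Directed edges: 87 total; 3 unmatched, e.g. (0.54,-4.68,-0.14)→(-3.9,-1.4,-1.43) → open.

185.70 OPEN


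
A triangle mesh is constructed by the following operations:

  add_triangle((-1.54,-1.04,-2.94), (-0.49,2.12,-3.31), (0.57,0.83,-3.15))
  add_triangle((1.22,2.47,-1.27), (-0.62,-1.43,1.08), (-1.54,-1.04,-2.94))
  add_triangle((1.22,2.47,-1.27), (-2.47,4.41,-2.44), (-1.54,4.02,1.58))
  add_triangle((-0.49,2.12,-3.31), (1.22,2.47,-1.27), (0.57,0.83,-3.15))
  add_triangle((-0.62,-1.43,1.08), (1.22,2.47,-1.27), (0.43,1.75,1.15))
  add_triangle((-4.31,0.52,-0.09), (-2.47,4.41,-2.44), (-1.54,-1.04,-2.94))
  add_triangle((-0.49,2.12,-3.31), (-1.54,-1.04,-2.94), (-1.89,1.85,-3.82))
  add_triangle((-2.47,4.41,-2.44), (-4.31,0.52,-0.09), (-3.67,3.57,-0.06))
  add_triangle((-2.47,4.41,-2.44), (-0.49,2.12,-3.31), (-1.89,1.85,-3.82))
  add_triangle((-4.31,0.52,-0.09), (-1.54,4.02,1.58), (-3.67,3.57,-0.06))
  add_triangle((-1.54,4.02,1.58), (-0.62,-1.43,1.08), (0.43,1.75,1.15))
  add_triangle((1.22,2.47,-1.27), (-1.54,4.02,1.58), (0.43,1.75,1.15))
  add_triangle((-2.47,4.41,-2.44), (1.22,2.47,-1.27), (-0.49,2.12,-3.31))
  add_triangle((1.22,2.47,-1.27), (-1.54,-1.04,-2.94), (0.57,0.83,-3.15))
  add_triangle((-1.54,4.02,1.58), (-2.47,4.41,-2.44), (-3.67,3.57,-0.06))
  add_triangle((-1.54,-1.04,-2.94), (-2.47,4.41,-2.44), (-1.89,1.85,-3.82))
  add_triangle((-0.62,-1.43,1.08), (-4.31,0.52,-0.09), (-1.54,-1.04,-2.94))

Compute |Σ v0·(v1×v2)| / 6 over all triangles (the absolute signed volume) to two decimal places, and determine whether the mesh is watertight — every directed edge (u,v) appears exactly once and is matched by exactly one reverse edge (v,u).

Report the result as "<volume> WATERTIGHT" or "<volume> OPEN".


54.42 OPEN

Per-triangle v0·(v1×v2)/6:
  t1: +2.3948
  t2: -0.0222
  t3: +7.2289
  t4: +1.8695
  t5: +0.1345
  t6: +10.6922
  t7: +1.7722
  t8: +5.4145
  t9: +2.7745
  t10: +3.5757
  t11: +1.5723
  t12: +2.3229
  t13: +4.1388
  t14: -1.3795
  t15: +5.6725
  t16: +2.1563
  t17: +4.1056
Σ = +54.4234 → |volume| = 54.42

Directed edges: 51 total; 3 unmatched, e.g. (-4.31,0.52,-0.09)→(-1.54,4.02,1.58) → open.


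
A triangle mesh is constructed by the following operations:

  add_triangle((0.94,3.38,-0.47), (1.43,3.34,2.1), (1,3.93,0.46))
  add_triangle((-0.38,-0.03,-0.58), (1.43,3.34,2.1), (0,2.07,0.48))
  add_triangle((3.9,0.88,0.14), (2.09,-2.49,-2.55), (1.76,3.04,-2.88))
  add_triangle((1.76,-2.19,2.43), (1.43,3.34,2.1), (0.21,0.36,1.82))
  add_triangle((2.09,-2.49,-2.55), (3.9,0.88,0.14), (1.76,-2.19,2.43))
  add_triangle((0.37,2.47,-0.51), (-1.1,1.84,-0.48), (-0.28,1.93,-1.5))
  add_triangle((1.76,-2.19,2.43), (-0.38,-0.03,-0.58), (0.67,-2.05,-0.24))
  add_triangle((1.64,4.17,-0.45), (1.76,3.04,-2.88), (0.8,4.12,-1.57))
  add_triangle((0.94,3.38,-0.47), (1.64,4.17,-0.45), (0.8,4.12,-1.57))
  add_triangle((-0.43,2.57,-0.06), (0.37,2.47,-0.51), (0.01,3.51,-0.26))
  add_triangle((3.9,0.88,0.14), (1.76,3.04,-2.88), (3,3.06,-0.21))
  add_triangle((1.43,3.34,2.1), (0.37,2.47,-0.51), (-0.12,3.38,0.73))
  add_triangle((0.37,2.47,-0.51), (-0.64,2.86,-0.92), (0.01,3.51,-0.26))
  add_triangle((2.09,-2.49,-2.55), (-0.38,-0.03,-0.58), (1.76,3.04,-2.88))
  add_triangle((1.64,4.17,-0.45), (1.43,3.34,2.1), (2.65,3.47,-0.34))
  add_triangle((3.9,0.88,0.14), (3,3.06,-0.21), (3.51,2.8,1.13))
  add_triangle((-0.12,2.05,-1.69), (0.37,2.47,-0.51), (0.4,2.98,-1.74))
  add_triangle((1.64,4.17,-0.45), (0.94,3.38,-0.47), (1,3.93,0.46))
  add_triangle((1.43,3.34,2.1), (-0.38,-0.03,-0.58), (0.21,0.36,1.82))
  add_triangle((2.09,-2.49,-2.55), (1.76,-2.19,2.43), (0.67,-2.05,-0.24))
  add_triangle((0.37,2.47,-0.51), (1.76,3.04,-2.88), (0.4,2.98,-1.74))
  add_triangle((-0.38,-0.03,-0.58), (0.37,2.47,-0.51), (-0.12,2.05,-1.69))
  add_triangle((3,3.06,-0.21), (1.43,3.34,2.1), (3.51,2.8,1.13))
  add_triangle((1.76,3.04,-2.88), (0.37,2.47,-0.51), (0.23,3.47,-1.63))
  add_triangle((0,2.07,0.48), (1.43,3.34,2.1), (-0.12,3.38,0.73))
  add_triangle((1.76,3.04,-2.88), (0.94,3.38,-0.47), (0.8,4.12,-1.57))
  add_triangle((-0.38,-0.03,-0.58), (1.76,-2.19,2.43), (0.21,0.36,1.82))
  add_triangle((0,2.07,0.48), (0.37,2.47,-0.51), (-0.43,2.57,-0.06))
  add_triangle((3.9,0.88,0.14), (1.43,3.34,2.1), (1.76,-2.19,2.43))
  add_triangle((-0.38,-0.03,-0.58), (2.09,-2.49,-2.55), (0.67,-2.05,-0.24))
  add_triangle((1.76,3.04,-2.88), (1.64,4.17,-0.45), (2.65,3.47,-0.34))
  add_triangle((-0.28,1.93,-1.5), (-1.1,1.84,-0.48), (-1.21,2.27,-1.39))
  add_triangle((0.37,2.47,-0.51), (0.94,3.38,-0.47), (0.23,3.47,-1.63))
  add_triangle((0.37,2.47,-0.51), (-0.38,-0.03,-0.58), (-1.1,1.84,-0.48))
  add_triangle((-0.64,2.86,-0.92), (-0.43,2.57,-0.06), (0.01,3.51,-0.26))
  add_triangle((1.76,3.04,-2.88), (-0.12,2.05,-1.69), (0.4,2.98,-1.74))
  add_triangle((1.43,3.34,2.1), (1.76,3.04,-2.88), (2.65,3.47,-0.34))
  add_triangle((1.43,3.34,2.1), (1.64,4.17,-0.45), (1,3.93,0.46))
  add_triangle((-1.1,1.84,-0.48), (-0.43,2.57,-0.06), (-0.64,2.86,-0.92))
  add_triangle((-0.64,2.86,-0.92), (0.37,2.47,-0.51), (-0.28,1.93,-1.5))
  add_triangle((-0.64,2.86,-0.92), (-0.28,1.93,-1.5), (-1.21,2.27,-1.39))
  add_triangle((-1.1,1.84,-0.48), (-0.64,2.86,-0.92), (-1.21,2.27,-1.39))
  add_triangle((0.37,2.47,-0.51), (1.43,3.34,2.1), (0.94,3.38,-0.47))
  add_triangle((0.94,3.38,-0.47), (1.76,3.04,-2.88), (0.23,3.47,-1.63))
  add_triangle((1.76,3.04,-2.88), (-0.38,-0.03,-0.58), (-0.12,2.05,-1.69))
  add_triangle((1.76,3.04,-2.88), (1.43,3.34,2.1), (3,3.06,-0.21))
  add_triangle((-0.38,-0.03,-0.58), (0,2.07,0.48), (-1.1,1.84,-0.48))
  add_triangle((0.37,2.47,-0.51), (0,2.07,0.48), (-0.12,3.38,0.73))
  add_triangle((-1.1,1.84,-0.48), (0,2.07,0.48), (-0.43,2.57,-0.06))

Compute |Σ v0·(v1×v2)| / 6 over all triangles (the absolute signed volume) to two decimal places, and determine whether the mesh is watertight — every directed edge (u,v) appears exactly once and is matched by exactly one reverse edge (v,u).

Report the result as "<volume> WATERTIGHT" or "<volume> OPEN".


56.74 OPEN

Per-triangle v0·(v1×v2)/6:
  t1: -0.4184
  t2: -0.1089
  t3: +10.1752
  t4: +2.2748
  t5: +8.9705
  t6: -0.6003
  t7: +0.1521
  t8: +1.8964
  t9: +0.2445
  t10: -0.0560
  t11: +4.0132
  t12: +1.2657
  t13: +0.2744
  t14: +1.9906
  t15: +2.1951
  t16: +1.9698
  t17: +0.1735
  t18: +0.2791
  t19: +0.3083
  t20: +1.9771
  t21: +0.6471
  t22: +0.0928
  t23: +2.1524
  t24: -0.7593
  t25: -0.0283
  t26: -0.9924
  t27: +0.2156
  t28: +0.2444
  t29: +8.0871
  t30: +0.5522
  t31: +2.2931
  t32: -0.1688
  t33: +0.1359
  t34: +0.3165
  t35: +0.2306
  t36: +0.5479
  t37: -2.4620
  t38: +1.0045
  t39: +0.2593
  t40: +0.4073
  t41: +0.3420
  t42: +0.2539
  t43: +0.4108
  t44: +1.6087
  t45: +0.4492
  t46: +3.9627
  t47: -0.0986
  t48: -0.0517
  t49: +0.1144
Σ = +56.7437 → |volume| = 56.74

Directed edges: 147 total; 3 unmatched, e.g. (3.51,2.8,1.13)→(3.9,0.88,0.14) → open.


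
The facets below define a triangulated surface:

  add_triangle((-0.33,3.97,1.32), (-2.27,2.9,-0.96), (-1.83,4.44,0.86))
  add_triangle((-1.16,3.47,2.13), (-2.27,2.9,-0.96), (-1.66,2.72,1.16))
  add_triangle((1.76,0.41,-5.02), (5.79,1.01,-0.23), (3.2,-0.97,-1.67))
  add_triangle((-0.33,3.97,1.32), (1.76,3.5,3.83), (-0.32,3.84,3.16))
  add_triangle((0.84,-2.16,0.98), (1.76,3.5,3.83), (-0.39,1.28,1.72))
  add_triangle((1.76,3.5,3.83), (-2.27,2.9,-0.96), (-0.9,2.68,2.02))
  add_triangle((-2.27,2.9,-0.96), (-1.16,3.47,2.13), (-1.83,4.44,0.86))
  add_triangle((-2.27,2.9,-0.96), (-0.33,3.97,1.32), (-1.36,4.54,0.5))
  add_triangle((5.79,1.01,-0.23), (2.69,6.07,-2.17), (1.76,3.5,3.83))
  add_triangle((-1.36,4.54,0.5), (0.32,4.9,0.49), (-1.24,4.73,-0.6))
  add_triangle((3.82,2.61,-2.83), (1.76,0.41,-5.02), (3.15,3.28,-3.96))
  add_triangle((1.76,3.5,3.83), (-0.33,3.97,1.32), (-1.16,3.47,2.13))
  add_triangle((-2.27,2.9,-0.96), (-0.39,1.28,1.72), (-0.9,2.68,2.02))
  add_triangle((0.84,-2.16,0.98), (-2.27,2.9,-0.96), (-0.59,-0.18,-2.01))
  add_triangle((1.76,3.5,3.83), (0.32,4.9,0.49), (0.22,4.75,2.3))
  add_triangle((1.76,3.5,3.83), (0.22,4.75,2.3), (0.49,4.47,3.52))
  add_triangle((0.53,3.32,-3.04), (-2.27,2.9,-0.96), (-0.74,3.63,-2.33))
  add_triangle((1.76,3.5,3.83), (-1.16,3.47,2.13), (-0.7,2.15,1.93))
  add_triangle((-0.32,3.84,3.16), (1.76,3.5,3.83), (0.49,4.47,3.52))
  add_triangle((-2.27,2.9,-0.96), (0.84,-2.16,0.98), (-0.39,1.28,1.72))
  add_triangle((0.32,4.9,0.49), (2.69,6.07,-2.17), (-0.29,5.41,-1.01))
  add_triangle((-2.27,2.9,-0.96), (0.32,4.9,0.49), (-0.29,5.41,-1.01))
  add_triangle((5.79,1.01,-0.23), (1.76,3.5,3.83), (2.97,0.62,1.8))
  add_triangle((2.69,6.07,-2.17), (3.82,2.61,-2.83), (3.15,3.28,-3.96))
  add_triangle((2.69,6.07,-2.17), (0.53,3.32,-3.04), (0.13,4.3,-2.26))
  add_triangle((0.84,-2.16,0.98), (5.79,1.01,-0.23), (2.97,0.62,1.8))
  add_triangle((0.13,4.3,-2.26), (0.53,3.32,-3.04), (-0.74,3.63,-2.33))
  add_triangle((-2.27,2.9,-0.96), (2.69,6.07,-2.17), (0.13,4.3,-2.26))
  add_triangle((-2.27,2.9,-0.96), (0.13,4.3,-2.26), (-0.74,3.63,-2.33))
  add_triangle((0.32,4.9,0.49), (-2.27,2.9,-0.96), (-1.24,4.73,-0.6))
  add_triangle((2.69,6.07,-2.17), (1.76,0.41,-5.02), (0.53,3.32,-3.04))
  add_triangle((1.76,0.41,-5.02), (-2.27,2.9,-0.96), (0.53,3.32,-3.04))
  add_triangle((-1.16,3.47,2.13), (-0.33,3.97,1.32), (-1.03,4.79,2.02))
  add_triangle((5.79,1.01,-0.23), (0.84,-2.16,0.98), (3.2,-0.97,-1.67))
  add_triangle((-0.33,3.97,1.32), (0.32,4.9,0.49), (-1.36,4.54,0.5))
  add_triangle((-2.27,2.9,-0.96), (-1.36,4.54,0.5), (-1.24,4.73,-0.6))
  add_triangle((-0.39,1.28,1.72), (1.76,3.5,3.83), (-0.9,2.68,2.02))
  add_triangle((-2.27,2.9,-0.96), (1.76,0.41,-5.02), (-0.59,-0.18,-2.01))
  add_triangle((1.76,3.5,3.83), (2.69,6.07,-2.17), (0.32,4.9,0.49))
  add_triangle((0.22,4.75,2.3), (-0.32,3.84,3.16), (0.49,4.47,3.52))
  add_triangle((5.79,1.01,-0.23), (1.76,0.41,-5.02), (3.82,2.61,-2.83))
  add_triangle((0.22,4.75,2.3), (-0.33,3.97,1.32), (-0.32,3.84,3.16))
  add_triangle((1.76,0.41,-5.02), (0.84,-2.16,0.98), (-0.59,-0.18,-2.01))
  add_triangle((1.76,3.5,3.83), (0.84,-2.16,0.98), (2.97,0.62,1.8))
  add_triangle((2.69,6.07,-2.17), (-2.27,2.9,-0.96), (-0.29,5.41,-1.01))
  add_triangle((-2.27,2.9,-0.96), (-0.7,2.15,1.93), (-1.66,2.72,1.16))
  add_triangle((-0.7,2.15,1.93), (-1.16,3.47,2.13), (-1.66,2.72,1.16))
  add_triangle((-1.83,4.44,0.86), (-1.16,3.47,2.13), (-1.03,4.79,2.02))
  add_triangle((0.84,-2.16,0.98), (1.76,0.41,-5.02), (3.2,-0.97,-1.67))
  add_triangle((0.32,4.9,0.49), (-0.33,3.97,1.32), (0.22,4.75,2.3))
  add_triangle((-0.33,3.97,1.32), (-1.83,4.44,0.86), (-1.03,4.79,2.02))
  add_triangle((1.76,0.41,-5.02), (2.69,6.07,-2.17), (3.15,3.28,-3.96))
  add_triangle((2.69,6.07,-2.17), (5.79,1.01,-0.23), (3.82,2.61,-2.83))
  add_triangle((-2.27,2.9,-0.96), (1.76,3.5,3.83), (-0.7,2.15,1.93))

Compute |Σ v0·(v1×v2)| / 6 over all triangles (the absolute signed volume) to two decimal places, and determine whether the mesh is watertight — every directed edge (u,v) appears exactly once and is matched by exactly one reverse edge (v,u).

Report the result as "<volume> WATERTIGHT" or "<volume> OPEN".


157.11 WATERTIGHT

Per-triangle v0·(v1×v2)/6:
  t1: +1.0327
  t2: +0.8064
  t3: +7.4533
  t4: -2.5570
  t5: +2.3749
  t6: +3.4345
  t7: +0.8552
  t8: +0.1042
  t9: +27.4350
  t10: +1.5097
  t11: +3.4888
  t12: +2.8624
  t13: +0.3812
  t14: +0.9446
  t15: +2.5388
  t16: +1.2365
  t17: +0.2651
  t18: +1.0159
  t19: +0.7323
  t20: +0.9599
  t21: +4.3641
  t22: +2.4585
  t23: +5.5262
  t24: +4.2549
  t25: +2.6405
  t26: +4.3687
  t27: +0.9187
  t28: +2.7374
  t29: +1.0569
  t30: -0.5740
  t31: +7.5998
  t32: +5.4340
  t33: +0.1617
  t34: +4.9286
  t35: +1.2265
  t36: +1.3598
  t37: +0.9690
  t38: +3.8070
  t39: +9.9915
  t40: +0.8256
  t41: +9.0183
  t42: +0.7665
  t43: +2.5939
  t44: +3.9246
  t45: +3.1149
  t46: -0.3799
  t47: +0.2594
  t48: +0.8003
  t49: +3.4542
  t50: +0.8103
  t51: +0.6707
  t52: +3.9131
  t53: +10.6056
  t54: -3.3753
Σ = +157.1064 → |volume| = 157.11

Directed edges: 162 total, each appears once with its reverse present → watertight.


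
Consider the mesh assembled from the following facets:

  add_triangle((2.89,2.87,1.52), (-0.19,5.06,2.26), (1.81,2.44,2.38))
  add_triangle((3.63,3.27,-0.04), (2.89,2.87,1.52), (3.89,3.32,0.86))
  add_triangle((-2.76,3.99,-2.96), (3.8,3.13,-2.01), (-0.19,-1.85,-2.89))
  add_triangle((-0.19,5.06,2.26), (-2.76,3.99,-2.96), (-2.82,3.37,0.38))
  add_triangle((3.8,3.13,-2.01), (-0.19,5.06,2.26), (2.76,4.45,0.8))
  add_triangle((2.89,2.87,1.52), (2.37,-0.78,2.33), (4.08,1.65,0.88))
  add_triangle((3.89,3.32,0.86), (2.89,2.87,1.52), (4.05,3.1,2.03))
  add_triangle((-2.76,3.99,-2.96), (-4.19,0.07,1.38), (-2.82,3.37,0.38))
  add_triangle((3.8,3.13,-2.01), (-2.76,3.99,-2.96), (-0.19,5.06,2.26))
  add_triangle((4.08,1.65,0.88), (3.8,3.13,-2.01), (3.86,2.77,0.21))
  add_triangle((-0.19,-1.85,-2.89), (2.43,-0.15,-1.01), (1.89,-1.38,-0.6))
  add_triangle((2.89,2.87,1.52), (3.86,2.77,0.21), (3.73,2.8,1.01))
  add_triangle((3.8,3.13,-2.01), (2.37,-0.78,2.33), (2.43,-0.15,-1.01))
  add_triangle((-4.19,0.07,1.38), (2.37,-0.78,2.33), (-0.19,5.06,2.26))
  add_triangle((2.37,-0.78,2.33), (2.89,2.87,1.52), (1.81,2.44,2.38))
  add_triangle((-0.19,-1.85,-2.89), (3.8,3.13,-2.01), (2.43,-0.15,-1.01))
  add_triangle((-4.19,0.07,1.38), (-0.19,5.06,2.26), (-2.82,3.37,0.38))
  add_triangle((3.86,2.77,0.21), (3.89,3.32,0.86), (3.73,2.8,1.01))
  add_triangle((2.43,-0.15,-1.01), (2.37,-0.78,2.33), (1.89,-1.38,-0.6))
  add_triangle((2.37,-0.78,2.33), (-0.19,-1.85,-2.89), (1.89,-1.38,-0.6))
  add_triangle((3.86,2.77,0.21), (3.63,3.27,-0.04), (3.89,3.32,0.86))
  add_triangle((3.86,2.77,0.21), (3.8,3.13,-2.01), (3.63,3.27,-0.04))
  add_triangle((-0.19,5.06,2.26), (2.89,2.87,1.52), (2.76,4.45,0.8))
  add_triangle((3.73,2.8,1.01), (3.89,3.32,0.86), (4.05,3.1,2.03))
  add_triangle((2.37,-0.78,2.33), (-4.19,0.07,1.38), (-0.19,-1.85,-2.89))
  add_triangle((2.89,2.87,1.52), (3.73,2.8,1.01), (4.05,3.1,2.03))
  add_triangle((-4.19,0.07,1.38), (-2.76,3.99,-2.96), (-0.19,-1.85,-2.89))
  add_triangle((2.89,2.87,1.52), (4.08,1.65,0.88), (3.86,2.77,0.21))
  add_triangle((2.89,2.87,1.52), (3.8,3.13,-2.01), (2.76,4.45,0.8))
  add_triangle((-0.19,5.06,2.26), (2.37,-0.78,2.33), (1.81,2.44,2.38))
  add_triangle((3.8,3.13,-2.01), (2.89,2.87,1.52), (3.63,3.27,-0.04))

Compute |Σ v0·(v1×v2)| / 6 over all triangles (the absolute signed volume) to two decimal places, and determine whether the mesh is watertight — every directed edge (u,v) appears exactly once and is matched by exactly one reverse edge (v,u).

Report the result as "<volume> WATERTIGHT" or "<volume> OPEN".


133.37 OPEN

Per-triangle v0·(v1×v2)/6:
  t1: +2.8799
  t2: +0.3186
  t3: +16.6033
  t4: +8.2948
  t5: +4.4893
  t6: +3.1641
  t7: +0.5005
  t8: +7.4666
  t9: +23.1687
  t10: +1.6518
  t11: +1.6590
  t12: -0.3053
  t13: +4.4068
  t14: +12.1207
  t15: +2.4907
  t16: +4.3703
  t17: +7.0370
  t18: +0.2230
  t19: +1.6485
  t20: +1.0476
  t21: +0.3581
  t22: +0.8868
  t23: +3.5901
  t24: +0.2392
  t25: +5.5521
  t26: -0.3791
  t27: +13.1389
  t28: +1.4573
  t29: +3.5020
  t30: +1.7485
  t31: +0.0422
Σ = +133.3720 → |volume| = 133.37

Directed edges: 93 total; 3 unmatched, e.g. (2.37,-0.78,2.33)→(4.08,1.65,0.88) → open.


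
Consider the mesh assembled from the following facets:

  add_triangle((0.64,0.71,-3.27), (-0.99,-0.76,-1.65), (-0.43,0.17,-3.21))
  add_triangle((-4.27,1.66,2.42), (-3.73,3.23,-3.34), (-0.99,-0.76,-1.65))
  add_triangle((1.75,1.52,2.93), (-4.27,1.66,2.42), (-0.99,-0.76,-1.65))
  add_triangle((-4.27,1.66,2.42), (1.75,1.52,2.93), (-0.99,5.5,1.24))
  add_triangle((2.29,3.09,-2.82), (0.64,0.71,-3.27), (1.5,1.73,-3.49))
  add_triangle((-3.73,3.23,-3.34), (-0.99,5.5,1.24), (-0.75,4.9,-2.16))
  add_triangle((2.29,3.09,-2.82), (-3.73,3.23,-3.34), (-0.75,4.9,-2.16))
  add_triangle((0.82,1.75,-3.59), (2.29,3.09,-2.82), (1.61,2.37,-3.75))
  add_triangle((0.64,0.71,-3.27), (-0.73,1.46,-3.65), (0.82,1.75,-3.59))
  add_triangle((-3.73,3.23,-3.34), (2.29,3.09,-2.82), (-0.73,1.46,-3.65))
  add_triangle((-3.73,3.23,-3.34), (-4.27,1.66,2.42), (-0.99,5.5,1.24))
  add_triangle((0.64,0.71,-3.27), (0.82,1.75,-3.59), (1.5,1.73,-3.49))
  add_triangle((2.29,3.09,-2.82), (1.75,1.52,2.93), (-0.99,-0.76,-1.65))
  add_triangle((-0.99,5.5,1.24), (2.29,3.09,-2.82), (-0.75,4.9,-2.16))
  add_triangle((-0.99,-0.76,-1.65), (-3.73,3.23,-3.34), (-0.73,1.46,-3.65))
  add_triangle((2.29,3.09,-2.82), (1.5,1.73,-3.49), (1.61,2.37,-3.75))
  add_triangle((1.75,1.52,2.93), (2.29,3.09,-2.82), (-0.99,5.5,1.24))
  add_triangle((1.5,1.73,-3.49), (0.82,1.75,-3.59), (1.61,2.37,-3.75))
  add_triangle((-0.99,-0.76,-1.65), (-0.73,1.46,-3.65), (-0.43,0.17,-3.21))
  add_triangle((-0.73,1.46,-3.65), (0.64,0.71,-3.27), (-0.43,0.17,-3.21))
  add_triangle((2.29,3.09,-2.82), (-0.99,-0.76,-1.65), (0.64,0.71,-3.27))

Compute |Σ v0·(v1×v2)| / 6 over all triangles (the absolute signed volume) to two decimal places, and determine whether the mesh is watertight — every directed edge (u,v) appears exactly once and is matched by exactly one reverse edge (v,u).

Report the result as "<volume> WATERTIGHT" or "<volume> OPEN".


Per-triangle v0·(v1×v2)/6:
  t1: +0.2679
  t2: +7.2445
  t3: -0.2670
  t4: +13.2133
  t5: -0.1822
  t6: +9.9150
  t7: +8.1760
  t8: +0.2395
  t9: +0.8067
  t10: +6.9430
  t11: +20.7139
  t12: +0.3699
  t13: -0.1963
  t14: +8.0922
  t15: +3.4055
  t16: +0.3222
  t17: +13.2736
  t18: +0.2150
  t19: +0.6304
  t20: +0.7998
  t21: -0.7137
Σ = +93.2692 → |volume| = 93.27

Directed edges: 63 total; 3 unmatched, e.g. (0.82,1.75,-3.59)→(2.29,3.09,-2.82) → open.

93.27 OPEN


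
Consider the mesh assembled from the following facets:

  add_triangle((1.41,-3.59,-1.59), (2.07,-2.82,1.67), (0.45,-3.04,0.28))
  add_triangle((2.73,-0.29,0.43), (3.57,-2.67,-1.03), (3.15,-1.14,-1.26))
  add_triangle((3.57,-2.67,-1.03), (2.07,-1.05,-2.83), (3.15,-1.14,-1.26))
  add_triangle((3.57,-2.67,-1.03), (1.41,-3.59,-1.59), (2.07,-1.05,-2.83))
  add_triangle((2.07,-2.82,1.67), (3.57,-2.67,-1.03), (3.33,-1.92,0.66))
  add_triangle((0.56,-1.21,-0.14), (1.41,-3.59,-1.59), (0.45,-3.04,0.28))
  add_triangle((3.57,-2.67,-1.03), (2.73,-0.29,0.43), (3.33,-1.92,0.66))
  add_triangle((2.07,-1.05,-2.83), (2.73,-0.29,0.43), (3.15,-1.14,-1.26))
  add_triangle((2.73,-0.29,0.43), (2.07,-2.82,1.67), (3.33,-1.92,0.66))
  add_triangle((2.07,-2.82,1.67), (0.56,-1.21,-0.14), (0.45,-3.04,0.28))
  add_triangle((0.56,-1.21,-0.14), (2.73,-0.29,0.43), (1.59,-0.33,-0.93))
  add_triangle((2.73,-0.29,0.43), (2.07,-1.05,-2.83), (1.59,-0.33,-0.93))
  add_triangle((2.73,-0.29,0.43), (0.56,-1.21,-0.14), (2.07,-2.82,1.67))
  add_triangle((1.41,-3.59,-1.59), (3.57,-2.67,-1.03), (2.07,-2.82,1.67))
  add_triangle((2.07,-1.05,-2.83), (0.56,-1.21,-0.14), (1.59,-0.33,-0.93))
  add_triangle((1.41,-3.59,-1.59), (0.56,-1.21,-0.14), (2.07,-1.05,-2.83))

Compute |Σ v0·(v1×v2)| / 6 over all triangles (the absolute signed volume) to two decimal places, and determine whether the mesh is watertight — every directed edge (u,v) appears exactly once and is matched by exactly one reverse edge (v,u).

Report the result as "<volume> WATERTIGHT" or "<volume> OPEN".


Per-triangle v0·(v1×v2)/6:
  t1: +2.2359
  t2: +1.2469
  t3: +1.5112
  t4: +3.7191
  t5: +1.9961
  t6: -0.2587
  t7: +1.2760
  t8: +0.4932
  t9: +0.7975
  t10: -0.4827
  t11: -0.6012
  t12: +0.2145
  t13: -0.9735
  t14: +4.3157
  t15: -0.5002
  t16: -0.5126
Σ = +14.4773 → |volume| = 14.48

Directed edges: 48 total, each appears once with its reverse present → watertight.

14.48 WATERTIGHT


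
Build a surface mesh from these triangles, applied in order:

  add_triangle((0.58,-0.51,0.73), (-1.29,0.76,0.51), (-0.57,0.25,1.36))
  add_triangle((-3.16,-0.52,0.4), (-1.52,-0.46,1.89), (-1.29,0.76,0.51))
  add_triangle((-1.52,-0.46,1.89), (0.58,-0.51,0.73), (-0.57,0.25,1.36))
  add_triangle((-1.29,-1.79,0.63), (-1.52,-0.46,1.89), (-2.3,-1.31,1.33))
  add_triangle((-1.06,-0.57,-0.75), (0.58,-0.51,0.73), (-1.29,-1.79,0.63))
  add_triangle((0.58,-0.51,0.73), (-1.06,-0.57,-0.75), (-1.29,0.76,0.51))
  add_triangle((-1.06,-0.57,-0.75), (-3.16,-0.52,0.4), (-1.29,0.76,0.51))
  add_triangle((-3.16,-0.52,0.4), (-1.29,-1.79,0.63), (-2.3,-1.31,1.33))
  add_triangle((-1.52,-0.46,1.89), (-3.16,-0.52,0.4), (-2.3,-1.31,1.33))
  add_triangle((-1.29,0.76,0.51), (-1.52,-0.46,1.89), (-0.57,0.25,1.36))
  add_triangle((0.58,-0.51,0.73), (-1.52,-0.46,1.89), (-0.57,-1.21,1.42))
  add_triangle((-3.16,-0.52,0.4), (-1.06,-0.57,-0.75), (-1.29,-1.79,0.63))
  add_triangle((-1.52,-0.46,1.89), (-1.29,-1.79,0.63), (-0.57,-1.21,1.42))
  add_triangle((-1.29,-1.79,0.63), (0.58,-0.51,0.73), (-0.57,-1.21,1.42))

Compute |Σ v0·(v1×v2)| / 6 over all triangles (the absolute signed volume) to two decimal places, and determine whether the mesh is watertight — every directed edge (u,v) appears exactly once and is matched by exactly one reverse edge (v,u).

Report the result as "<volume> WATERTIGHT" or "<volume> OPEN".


Per-triangle v0·(v1×v2)/6:
  t1: -0.0234
  t2: +0.9076
  t3: +0.2684
  t4: +0.3909
  t5: +0.1621
  t6: -0.2887
  t7: +0.3805
  t8: +0.6343
  t9: +0.7180
  t10: +0.3069
  t11: +0.2579
  t12: +0.8319
  t13: +0.5082
  t14: +0.2314
Σ = +5.2862 → |volume| = 5.29

Directed edges: 42 total, each appears once with its reverse present → watertight.

5.29 WATERTIGHT


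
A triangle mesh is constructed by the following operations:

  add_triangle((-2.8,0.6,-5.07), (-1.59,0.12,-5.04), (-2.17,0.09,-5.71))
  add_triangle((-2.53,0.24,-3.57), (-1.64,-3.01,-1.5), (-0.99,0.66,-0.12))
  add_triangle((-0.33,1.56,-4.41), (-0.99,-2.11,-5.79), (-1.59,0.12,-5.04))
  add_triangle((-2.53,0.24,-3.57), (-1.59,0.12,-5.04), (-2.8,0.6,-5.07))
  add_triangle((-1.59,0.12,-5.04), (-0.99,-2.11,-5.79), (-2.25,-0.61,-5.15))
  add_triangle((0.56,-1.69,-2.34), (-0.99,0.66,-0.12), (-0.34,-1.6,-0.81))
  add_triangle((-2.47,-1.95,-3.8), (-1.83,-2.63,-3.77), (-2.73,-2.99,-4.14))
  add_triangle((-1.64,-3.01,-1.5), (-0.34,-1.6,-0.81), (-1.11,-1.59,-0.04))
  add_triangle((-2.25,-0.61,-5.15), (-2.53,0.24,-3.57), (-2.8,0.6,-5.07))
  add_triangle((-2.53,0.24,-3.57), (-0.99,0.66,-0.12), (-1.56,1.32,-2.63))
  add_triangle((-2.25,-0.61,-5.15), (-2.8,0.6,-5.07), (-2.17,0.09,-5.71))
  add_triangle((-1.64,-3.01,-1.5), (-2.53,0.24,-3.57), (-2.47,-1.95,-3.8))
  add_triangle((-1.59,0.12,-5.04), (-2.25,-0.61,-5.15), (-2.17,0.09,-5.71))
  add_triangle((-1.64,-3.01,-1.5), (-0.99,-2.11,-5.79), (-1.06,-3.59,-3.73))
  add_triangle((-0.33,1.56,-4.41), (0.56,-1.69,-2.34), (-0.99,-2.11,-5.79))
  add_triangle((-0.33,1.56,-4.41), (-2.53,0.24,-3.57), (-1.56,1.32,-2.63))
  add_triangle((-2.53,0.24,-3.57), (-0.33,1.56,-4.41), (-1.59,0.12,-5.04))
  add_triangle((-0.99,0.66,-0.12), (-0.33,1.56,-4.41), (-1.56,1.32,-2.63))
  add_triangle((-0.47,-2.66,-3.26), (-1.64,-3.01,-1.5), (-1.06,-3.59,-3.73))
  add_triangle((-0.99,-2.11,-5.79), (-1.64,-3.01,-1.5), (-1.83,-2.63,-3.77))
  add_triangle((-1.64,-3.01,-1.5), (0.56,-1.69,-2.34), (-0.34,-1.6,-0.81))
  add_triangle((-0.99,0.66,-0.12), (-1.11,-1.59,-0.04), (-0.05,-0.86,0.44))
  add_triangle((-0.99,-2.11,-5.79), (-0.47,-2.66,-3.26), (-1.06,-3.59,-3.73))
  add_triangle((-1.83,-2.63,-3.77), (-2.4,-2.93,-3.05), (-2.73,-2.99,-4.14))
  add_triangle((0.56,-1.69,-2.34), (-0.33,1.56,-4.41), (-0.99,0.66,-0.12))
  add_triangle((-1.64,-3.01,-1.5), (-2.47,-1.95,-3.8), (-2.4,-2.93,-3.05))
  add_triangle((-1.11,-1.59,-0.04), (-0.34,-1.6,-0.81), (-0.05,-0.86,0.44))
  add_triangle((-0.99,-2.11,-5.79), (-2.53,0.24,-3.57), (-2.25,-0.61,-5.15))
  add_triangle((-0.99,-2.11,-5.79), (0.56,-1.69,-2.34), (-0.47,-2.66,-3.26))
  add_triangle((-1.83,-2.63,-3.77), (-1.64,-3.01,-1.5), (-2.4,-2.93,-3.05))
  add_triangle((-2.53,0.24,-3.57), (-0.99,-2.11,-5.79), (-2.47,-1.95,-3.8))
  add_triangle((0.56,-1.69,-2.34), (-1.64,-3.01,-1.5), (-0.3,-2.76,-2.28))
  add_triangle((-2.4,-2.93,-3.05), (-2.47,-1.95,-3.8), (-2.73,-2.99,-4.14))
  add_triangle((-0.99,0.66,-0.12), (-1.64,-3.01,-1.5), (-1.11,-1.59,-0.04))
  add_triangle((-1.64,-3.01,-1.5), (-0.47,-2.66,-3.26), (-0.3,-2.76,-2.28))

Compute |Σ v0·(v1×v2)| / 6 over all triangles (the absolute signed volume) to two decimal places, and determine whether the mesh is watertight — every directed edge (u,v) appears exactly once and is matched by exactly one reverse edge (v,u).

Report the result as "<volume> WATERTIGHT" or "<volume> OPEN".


Per-triangle v0·(v1×v2)/6:
  t1: +0.1948
  t2: +1.8988
  t3: +3.0264
  t4: -0.4088
  t5: +1.6955
  t6: -0.5587
  t7: +0.3573
  t8: +0.1992
  t9: +0.6670
  t10: +0.7334
  t11: +0.7193
  t12: +1.1699
  t13: +0.2027
  t14: +1.9745
  t15: +3.2769
  t16: +1.6729
  t17: +1.8538
  t18: +0.3378
  t19: +0.0840
  t20: +1.1408
  t21: +0.3902
  t22: +0.1576
  t23: +0.7879
  t24: +0.3043
  t25: -1.4818
  t26: -0.0175
  t27: +0.2073
  t28: +0.3102
  t29: +1.2932
  t30: +0.6748
  t31: +3.7538
  t32: -0.2325
  t33: +0.1951
  t34: +0.5643
  t35: +0.7238
Σ = +27.8681 → |volume| = 27.87

Directed edges: 105 total; 9 unmatched, e.g. (-0.99,0.66,-0.12)→(-0.34,-1.6,-0.81) → open.

27.87 OPEN


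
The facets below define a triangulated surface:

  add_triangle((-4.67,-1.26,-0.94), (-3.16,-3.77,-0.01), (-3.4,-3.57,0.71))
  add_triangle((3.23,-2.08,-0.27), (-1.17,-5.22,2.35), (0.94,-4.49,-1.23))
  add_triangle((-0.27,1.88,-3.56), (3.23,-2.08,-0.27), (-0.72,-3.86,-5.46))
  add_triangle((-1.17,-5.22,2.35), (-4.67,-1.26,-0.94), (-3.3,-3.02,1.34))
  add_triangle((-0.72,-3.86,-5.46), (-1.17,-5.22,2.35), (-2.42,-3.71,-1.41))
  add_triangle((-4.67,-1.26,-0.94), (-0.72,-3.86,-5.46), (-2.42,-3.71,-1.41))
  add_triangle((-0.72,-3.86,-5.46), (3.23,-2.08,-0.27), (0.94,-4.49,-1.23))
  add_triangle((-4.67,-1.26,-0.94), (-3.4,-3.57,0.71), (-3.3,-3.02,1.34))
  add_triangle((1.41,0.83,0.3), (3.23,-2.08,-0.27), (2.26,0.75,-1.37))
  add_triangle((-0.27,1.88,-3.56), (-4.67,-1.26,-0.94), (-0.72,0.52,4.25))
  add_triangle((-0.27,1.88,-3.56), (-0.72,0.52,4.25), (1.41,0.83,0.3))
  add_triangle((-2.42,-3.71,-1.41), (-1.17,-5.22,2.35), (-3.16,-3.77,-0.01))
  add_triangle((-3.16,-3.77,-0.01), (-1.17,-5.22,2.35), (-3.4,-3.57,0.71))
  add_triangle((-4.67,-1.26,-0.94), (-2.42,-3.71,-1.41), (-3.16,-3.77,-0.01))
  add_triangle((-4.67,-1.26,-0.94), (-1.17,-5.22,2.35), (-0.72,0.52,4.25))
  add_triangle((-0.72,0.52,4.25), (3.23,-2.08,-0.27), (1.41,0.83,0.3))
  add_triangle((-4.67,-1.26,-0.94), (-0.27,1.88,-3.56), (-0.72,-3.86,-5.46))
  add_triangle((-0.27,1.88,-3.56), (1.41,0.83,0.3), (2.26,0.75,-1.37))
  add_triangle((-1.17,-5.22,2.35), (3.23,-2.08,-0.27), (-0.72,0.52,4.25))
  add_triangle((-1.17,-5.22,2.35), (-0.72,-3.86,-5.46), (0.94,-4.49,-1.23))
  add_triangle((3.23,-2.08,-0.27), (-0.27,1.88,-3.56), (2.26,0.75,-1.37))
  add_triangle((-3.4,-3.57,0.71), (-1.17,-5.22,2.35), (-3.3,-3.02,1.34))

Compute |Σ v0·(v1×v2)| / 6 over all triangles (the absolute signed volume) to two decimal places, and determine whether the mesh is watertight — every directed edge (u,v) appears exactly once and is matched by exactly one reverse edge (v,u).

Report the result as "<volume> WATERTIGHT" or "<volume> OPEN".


Per-triangle v0·(v1×v2)/6:
  t1: +1.8736
  t2: +8.4125
  t3: +13.4088
  t4: -3.3649
  t5: +10.3359
  t6: +10.0136
  t7: +8.8641
  t8: +1.8268
  t9: +1.6011
  t10: +8.6290
  t11: +2.8867
  t12: +3.8444
  t13: +2.0545
  t14: +3.5853
  t15: +18.2137
  t16: +3.9074
  t17: +18.0809
  t18: +1.3645
  t19: +13.5415
  t20: +11.7776
  t21: +3.1685
  t22: +2.0032
Σ = +146.0288 → |volume| = 146.03

Directed edges: 66 total, each appears once with its reverse present → watertight.

146.03 WATERTIGHT


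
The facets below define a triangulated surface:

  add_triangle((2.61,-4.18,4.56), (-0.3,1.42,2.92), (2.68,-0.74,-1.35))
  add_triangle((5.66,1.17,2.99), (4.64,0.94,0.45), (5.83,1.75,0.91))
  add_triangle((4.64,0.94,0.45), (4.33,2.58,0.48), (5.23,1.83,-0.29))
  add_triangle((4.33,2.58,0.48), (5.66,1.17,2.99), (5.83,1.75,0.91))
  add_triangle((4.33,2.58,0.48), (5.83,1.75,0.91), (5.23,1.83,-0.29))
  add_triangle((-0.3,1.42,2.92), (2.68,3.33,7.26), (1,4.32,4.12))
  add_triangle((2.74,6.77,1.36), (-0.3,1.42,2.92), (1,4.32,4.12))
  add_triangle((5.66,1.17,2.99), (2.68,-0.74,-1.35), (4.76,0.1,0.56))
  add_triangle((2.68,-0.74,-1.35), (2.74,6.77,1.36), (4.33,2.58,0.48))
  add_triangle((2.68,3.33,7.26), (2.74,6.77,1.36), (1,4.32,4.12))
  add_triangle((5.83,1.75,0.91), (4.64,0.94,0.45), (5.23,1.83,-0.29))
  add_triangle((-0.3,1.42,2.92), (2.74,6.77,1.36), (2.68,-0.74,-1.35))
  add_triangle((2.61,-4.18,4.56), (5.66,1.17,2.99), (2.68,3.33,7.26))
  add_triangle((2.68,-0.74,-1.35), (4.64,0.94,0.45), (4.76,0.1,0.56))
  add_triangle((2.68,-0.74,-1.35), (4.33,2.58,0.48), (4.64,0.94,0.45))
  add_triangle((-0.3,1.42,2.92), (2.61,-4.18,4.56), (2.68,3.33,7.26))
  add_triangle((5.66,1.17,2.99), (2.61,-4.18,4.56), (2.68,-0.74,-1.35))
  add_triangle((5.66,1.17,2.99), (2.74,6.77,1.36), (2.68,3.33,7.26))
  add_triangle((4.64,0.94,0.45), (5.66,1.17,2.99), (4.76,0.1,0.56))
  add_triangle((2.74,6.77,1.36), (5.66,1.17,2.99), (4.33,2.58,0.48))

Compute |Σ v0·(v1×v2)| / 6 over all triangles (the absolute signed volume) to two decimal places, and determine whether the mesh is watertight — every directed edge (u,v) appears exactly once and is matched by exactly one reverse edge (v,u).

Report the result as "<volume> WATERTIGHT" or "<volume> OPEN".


Per-triangle v0·(v1×v2)/6:
  t1: -7.7872
  t2: +1.0678
  t3: -1.0856
  t4: +2.5198
  t5: +1.3268
  t6: +4.0010
  t7: +0.9848
  t8: +0.0796
  t9: +4.3252
  t10: +10.4547
  t11: +0.5561
  t12: -7.6720
  t13: +34.3497
  t14: +1.1737
  t15: +2.0604
  t16: +10.3659
  t17: +16.1966
  t18: +34.4299
  t19: +1.6334
  t20: +10.4380
Σ = +119.4187 → |volume| = 119.42

Directed edges: 60 total, each appears once with its reverse present → watertight.

119.42 WATERTIGHT


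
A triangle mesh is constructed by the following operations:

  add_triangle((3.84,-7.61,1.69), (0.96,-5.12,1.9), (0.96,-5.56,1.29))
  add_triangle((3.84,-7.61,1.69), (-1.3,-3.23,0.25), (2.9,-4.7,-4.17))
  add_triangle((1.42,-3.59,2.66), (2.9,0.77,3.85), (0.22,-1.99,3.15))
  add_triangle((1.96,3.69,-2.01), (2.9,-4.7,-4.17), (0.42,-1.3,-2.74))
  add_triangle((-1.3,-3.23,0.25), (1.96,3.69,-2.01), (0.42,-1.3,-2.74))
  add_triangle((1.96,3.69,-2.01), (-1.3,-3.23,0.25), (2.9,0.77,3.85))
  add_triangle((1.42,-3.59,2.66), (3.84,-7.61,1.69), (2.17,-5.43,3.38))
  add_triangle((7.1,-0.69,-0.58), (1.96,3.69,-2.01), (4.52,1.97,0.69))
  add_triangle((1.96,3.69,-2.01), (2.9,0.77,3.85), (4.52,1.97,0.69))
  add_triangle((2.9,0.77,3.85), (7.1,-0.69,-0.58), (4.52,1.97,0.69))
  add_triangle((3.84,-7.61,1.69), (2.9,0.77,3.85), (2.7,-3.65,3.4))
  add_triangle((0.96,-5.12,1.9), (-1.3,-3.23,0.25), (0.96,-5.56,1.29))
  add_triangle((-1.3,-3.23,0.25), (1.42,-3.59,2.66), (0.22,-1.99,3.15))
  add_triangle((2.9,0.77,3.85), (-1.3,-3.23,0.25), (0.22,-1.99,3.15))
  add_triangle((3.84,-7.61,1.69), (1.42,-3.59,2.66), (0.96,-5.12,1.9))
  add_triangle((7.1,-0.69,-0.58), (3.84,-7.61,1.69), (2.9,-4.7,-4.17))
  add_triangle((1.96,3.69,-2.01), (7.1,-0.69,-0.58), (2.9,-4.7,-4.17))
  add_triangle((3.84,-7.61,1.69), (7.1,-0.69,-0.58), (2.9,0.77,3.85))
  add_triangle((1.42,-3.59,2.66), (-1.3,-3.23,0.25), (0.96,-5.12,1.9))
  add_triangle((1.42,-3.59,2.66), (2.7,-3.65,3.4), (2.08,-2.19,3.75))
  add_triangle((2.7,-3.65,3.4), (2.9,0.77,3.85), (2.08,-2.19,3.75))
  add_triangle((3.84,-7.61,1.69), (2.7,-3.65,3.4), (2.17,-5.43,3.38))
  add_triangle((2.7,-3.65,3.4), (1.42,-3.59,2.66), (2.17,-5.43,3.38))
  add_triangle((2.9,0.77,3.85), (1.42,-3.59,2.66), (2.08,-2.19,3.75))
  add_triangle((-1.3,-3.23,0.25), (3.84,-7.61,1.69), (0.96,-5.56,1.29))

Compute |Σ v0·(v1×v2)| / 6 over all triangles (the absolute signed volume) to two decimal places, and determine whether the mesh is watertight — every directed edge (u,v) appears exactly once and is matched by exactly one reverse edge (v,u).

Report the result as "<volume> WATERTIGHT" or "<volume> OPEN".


Per-triangle v0·(v1×v2)/6:
  t1: +1.6722
  t2: +19.6877
  t3: +4.7127
  t4: +6.8473
  t5: +0.1494
  t6: -3.4038
  t7: -0.2670
  t8: +10.1379
  t9: +6.4196
  t10: +10.3332
  t11: +6.4235
  t12: +1.1907
  t13: +3.3114
  t14: -2.0287
  t15: +3.4569
  t16: +44.1570
  t17: +27.7319
  t18: +37.4924
  t19: +1.5545
  t20: +1.0939
  t21: +2.3312
  t22: +4.2385
  t23: +0.4928
  t24: -0.8686
  t25: +1.2992
Σ = +188.1658 → |volume| = 188.17

Directed edges: 75 total; 3 unmatched, e.g. (-1.3,-3.23,0.25)→(2.9,-4.7,-4.17) → open.

188.17 OPEN


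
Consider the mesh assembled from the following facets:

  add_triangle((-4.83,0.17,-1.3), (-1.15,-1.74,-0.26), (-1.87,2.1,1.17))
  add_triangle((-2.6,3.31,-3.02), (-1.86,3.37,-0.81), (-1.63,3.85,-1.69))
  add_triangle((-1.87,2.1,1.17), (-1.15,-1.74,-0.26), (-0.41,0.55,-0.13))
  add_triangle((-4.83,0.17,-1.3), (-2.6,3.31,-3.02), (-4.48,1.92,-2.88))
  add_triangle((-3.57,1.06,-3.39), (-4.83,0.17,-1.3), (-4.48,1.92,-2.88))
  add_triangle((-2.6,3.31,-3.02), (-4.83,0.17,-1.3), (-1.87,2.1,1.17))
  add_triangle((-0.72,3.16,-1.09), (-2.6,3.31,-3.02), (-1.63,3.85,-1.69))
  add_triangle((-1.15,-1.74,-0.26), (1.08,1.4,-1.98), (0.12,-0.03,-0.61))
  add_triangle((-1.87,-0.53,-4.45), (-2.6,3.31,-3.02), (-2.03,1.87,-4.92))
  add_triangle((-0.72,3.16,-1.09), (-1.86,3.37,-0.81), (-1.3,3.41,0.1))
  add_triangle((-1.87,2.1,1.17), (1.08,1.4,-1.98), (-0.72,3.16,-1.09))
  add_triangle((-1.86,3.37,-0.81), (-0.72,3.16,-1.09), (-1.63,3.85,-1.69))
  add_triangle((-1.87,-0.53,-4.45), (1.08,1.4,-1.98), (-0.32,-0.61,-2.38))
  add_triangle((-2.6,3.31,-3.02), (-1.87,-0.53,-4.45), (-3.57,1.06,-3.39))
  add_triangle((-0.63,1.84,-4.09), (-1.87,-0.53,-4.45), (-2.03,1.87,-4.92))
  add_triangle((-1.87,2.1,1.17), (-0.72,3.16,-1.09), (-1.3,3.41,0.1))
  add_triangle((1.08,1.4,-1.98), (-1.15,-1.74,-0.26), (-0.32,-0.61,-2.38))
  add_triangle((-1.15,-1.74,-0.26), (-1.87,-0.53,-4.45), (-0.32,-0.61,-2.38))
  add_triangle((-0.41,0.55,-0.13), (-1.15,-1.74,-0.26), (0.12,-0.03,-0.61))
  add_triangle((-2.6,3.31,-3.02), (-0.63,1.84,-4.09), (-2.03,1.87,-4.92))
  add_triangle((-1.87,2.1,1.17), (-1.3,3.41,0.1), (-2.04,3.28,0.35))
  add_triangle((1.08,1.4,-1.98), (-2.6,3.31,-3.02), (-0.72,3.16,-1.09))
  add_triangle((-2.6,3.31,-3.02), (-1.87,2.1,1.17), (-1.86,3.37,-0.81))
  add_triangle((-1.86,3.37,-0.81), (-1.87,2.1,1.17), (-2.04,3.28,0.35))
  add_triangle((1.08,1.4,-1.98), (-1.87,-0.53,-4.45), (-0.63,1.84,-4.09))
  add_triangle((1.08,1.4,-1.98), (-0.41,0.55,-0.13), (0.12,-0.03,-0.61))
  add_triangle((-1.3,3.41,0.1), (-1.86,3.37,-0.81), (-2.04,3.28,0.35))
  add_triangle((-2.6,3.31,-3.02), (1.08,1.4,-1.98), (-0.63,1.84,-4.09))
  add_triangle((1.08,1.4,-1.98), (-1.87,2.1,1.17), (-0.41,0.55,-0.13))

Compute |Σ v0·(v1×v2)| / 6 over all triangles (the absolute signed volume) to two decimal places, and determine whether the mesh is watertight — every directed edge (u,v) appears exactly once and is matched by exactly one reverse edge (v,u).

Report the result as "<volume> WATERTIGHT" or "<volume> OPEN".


Per-triangle v0·(v1×v2)/6:
  t1: +2.4794
  t2: +0.9504
  t3: -0.3925
  t4: +1.0461
  t5: +2.1869
  t6: +8.1347
  t7: +0.3928
  t8: +0.0616
  t9: +2.5264
  t10: +0.6370
  t11: +0.2986
  t12: +0.3479
  t13: +1.2882
  t14: +4.3943
  t15: +1.9184
  t16: -0.4135
  t17: +0.0499
  t18: +1.1141
  t19: -0.1444
  t20: +2.1919
  t21: +0.3431
  t22: +2.8393
  t23: +1.6155
  t24: +0.2385
  t25: +1.9792
  t26: -0.1054
  t27: +0.4908
  t28: +2.5834
  t29: -0.2783
Σ = +38.7743 → |volume| = 38.77

Directed edges: 87 total; 7 unmatched, e.g. (-4.83,0.17,-1.3)→(-1.15,-1.74,-0.26) → open.

38.77 OPEN


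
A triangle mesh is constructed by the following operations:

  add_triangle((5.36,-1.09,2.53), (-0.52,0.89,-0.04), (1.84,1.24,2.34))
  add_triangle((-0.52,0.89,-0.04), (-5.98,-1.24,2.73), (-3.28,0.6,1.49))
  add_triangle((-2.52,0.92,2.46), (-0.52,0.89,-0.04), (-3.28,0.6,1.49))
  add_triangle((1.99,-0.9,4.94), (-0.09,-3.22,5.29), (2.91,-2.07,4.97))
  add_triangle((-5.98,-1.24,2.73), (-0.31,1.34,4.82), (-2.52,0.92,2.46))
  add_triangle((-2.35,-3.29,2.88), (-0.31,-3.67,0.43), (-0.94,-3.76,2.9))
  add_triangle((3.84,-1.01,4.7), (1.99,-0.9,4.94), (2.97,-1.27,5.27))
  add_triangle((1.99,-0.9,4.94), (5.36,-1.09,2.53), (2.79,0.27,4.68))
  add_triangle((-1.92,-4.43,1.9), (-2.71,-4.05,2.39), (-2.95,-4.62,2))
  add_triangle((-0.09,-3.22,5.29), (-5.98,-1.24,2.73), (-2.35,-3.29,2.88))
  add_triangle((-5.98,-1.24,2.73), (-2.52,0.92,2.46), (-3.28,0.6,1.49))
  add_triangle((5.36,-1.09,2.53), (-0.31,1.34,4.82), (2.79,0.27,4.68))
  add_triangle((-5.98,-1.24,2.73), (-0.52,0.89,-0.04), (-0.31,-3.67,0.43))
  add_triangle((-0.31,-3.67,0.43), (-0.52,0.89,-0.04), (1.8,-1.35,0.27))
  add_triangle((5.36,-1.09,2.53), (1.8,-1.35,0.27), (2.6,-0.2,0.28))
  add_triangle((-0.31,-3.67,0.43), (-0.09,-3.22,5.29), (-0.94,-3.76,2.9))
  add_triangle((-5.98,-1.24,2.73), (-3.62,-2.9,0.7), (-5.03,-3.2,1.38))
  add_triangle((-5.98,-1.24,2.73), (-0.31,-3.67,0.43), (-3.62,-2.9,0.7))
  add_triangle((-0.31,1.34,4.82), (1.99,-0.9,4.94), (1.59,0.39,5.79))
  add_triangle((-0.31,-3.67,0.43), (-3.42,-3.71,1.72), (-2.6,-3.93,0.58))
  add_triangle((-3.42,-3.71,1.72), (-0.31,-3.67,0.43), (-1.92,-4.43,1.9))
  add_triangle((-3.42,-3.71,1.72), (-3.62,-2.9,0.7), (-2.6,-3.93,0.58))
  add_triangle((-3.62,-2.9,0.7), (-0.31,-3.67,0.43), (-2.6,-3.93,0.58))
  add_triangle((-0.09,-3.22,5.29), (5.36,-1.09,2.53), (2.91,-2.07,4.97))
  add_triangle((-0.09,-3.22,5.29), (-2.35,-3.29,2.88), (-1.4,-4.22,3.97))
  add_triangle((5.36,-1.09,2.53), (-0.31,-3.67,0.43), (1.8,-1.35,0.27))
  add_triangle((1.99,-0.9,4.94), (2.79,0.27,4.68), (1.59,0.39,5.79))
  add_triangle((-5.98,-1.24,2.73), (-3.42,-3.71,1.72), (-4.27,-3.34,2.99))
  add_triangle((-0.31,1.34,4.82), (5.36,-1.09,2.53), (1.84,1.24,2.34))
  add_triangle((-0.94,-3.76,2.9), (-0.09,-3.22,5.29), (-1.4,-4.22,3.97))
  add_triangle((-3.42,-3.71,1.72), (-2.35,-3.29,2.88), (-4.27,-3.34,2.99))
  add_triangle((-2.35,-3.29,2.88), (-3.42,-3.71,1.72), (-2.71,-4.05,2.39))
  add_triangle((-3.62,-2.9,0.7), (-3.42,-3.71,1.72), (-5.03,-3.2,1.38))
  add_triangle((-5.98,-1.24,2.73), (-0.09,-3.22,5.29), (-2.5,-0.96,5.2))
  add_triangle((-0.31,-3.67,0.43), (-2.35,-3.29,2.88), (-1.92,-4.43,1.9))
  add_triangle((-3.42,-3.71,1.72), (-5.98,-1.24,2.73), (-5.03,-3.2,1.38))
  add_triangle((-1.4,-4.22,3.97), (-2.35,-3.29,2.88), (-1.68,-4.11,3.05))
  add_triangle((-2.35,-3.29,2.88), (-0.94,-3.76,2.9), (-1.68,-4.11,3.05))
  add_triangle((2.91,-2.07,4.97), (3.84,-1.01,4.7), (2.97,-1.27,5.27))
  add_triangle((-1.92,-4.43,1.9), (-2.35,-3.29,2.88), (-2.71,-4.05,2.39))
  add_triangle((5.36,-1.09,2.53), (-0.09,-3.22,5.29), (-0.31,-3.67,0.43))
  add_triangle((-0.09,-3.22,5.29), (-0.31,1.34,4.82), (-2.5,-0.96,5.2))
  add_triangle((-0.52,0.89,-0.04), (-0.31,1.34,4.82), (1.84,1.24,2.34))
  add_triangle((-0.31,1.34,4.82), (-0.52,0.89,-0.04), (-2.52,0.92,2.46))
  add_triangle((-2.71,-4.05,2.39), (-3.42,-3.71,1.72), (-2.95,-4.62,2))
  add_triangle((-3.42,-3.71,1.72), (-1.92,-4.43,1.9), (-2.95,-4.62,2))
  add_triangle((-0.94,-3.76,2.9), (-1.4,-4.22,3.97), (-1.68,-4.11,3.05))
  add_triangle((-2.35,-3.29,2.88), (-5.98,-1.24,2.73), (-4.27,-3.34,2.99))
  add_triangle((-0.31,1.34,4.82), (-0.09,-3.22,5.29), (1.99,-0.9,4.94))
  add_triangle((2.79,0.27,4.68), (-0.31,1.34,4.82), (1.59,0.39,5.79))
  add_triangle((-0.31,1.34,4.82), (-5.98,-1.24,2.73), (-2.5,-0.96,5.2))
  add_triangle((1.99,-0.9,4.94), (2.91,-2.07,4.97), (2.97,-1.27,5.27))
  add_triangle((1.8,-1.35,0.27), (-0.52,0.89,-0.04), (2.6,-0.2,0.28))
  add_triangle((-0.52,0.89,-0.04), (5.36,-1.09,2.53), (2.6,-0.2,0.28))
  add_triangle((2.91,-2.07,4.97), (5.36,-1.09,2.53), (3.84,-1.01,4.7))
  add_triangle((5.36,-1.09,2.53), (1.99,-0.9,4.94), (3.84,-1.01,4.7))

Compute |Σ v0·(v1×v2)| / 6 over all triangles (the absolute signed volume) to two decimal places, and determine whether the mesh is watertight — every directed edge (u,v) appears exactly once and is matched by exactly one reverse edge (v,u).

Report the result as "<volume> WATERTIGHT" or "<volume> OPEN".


Per-triangle v0·(v1×v2)/6:
  t1: +0.7347
  t2: +0.3466
  t3: +0.6408
  t4: +3.8161
  t5: +4.8935
  t6: +2.1675
  t7: +0.3895
  t8: +4.4808
  t9: +0.4438
  t10: +8.8960
  t11: +1.6815
  t12: +0.1214
  t13: +0.7100
  t14: -0.1160
  t15: +1.0028
  t16: +2.1441
  t17: +0.0850
  t18: -4.0414
  t19: +1.3227
  t20: +1.5559
  t21: +1.4088
  t22: +1.1346
  t23: -0.2530
  t24: +3.3623
  t25: +1.8532
  t26: +2.4396
  t27: +1.7625
  t28: +2.7242
  t29: +5.4828
  t30: +0.9272
  t31: +1.6064
  t32: +0.6410
  t33: +0.7683
  t34: +10.6397
  t35: +0.6083
  t36: +3.0817
  t37: +0.6749
  t38: -0.2549
  t39: +0.9244
  t40: +0.5899
  t41: +16.1158
  t42: +8.6438
  t43: +1.6884
  t44: +1.6106
  t45: +0.5045
  t46: -0.0654
  t47: +0.3184
  t48: +1.5141
  t49: +8.2389
  t50: +1.4031
  t51: +7.7397
  t52: +0.5805
  t53: -0.0364
  t54: +0.7240
  t55: +3.0770
  t56: -0.4588
Σ = +122.9953 → |volume| = 123.00

Directed edges: 168 total, each appears once with its reverse present → watertight.

123.00 WATERTIGHT
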